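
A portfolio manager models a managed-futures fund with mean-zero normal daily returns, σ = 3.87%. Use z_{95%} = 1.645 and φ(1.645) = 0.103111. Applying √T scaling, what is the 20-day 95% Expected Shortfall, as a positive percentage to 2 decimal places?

σ_{20d} = 3.87% × √20 = 17.307%.
ES multiplier = φ(z)/(1−α) = 0.103111/0.05 = 2.062.
ES = 17.307% × 2.062 = 35.687%.

35.69%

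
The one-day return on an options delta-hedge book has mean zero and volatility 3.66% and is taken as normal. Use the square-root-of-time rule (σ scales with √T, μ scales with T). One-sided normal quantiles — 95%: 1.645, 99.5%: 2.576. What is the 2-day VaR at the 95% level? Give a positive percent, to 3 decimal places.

σ_{2d} = 3.66% × √2 = 5.176%.
VaR = 1.645 × 5.176% = 8.515%.

8.515%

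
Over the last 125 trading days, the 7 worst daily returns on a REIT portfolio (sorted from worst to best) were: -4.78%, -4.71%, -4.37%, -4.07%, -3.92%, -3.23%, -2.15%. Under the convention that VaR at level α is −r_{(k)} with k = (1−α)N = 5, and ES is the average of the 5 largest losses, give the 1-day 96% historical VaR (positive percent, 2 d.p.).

3.92%

k = 5; the 5th lowest return is -3.92%, so VaR = 3.92%.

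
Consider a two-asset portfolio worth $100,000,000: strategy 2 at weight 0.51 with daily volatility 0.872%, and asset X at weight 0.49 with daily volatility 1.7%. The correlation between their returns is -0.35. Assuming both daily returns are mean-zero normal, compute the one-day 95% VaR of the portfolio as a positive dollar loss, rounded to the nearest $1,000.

$1,308,000

σ_p² = 0.51²·0.872² + 0.49²·1.7² + 2·-0.35·0.51·0.49·0.872·1.7 = 0.6323 (%²).
σ_p = √0.6323 = 0.795%.
At 95%, z = 1.645.
VaR = 1.645 × 0.795% = 1.308%; on $100,000,000 that is $1,308,000.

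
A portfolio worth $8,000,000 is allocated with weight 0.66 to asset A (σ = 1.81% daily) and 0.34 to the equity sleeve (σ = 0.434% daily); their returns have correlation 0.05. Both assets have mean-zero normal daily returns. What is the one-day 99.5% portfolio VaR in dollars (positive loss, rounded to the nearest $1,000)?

$250,000

σ_p² = 0.66²·1.81² + 0.34²·0.434² + 2·0.05·0.66·0.34·1.81·0.434 = 1.4665 (%²).
σ_p = √1.4665 = 1.211%.
At 99.5%, z = 2.576.
VaR = 2.576 × 1.211% = 3.120%; on $8,000,000 that is $249,600.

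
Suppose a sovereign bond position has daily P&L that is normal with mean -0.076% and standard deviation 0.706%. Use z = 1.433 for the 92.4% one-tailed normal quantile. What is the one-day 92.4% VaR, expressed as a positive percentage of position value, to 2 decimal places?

VaR = −μ + z·σ = −(-0.076%) + 1.433 × 0.706% = 1.088%.

1.09%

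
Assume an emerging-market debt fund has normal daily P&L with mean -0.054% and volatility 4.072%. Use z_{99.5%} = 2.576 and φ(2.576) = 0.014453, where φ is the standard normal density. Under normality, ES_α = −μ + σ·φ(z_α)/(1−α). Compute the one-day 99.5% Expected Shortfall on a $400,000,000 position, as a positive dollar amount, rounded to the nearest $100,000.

Tail multiplier: φ(z)/(1−α) = 0.014453 / 0.005 = 2.891.
ES = −(-0.054%) + 4.072% × 2.891 = 11.826%.
On $400,000,000: 0.11826 × $400,000,000 = $47,304,000.

$47,300,000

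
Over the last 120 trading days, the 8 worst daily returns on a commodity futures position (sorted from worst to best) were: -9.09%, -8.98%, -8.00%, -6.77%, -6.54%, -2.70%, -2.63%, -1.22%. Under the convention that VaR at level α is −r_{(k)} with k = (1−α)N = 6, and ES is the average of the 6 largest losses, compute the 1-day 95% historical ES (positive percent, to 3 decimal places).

7.013%

The 6 worst returns sum to -42.08%.
ES = −(-42.08%) / 6 = 7.0133…% ≈ 7.013%.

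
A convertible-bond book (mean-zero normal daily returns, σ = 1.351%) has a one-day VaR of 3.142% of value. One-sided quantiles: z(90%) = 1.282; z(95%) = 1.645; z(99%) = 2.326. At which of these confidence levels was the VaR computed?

99%

Implied z = VaR/σ = 3.142 / 1.351 = 2.326.
This matches z(99%) = 2.326.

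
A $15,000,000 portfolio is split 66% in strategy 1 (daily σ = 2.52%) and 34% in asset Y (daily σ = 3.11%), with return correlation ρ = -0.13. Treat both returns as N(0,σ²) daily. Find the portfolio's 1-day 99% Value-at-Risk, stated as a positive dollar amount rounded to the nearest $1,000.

σ_p² = 0.66²·2.52² + 0.34²·3.11² + 2·-0.13·0.66·0.34·2.52·3.11 = 3.4271 (%²).
σ_p = √3.4271 = 1.851%.
At 99%, z = 2.326.
VaR = 2.326 × 1.851% = 4.305%; on $15,000,000 that is $645,750.

$646,000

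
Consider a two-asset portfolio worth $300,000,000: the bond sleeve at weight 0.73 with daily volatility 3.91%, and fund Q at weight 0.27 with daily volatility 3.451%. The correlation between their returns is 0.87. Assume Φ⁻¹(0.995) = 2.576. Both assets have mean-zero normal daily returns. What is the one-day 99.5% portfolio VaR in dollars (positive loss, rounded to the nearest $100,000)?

σ_p² = 0.73²·3.91² + 0.27²·3.451² + 2·0.87·0.73·0.27·3.91·3.451 = 13.6428 (%²).
σ_p = √13.6428 = 3.694%.
VaR = 2.576 × 3.694% = 9.516%; on $300,000,000 that is $28,548,000.

$28,500,000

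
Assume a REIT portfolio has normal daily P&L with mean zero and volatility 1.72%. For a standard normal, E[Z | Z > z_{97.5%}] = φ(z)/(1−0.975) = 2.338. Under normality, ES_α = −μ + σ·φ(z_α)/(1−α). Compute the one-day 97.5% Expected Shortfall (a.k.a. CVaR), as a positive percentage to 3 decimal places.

4.021%

ES = 1.72% × 2.338 = 4.021%.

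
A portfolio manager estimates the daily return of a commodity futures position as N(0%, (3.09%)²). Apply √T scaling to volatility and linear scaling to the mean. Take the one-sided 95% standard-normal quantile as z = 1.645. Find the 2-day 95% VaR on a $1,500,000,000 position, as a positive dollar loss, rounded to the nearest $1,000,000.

$108,000,000

σ_{2d} = 3.09% × √2 = 4.370%.
VaR = 1.645 × 4.370% = 7.189%.
On $1,500,000,000: 0.07189 × $1,500,000,000 = $107,835,000.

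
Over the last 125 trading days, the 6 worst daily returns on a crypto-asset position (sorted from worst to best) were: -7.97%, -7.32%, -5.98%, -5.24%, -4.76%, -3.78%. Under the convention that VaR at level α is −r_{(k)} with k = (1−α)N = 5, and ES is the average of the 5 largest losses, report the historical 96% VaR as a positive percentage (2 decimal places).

k = 5; the 5th lowest return is -4.76%, so VaR = 4.76%.

4.76%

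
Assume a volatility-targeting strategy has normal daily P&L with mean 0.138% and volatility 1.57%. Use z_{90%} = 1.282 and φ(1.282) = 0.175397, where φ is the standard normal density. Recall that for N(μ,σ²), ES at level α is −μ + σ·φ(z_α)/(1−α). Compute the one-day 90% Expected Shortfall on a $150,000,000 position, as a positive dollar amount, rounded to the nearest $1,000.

Tail multiplier: φ(z)/(1−α) = 0.175397 / 0.1 = 1.754.
ES = −(0.138%) + 1.57% × 1.754 = 2.616%.
On $150,000,000: 0.02616 × $150,000,000 = $3,924,000.

$3,924,000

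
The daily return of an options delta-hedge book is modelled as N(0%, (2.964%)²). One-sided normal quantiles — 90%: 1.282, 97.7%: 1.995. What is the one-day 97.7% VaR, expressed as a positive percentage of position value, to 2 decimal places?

VaR = z·σ = 1.995 × 2.964% = 5.913%.

5.91%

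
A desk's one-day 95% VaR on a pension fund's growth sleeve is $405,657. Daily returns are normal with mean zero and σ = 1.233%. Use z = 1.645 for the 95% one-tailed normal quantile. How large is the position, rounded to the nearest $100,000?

VaR as a fraction of value: z·σ = 1.645 × 1.233% = 2.02828%.
Position = $405,657 / 0.0202829 = $20,000,000.

$20,000,000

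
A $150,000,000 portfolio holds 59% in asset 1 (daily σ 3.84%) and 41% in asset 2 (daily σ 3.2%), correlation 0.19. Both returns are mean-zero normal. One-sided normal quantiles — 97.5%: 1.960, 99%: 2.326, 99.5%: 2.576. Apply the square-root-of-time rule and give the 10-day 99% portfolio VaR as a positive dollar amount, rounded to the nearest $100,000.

σ_p = √(0.59²·3.84² + 0.41²·3.2² + 2·0.19·0.59·0.41·3.84·3.2) = 2.826%.
σ_{10d} = 2.826% × √10 = 8.937%.
VaR = 2.326 × 8.937% = 20.787%; on $150,000,000 that is $31,180,500.

$31,200,000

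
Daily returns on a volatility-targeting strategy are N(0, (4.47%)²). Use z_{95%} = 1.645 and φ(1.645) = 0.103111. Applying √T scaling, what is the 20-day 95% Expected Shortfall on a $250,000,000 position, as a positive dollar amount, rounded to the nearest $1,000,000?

$103,000,000

σ_{20d} = 4.47% × √20 = 19.990%.
ES multiplier = φ(z)/(1−α) = 0.103111/0.05 = 2.062.
ES = 19.990% × 2.062 = 41.219%; on $250,000,000: $103,047,500.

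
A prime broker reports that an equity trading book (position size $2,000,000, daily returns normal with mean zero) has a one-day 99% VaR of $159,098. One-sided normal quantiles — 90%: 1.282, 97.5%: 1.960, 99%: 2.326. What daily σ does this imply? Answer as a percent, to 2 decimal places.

VaR as a fraction: $159,098 / $2,000,000 = 7.955%.
σ = VaR / z = 7.955% / 2.326 = 3.420%.

3.42%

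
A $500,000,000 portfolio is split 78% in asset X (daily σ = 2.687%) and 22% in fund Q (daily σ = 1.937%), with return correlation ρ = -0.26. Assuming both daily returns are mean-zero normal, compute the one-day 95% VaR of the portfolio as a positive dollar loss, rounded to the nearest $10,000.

σ_p² = 0.78²·2.687² + 0.22²·1.937² + 2·-0.26·0.78·0.22·2.687·1.937 = 4.1098 (%²).
σ_p = √4.1098 = 2.027%.
At 95%, z = 1.645.
VaR = 1.645 × 2.027% = 3.334%; on $500,000,000 that is $16,670,000.

$16,670,000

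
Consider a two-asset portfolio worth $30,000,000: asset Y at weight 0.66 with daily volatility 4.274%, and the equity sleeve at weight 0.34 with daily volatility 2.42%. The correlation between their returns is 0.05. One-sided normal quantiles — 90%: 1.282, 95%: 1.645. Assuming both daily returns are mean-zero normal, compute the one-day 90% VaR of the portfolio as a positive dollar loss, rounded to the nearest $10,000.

$1,150,000

σ_p² = 0.66²·4.274² + 0.34²·2.42² + 2·0.05·0.66·0.34·4.274·2.42 = 8.8662 (%²).
σ_p = √8.8662 = 2.978%.
VaR = 1.282 × 2.978% = 3.818%; on $30,000,000 that is $1,145,400.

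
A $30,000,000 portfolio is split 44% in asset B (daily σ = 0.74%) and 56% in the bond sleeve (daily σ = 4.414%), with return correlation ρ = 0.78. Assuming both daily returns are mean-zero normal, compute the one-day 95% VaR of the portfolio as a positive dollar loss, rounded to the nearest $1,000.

σ_p² = 0.44²·0.74² + 0.56²·4.414² + 2·0.78·0.44·0.56·0.74·4.414 = 7.4715 (%²).
σ_p = √7.4715 = 2.733%.
At 95%, z = 1.645.
VaR = 1.645 × 2.733% = 4.496%; on $30,000,000 that is $1,348,800.

$1,349,000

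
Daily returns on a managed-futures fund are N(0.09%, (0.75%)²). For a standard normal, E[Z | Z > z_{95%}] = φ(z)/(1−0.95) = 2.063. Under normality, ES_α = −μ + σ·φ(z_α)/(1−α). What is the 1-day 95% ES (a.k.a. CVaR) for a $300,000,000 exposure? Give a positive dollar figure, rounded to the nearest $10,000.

$4,370,000

ES = −(0.09%) + 0.75% × 2.063 = 1.457%.
On $300,000,000: 0.01457 × $300,000,000 = $4,371,000.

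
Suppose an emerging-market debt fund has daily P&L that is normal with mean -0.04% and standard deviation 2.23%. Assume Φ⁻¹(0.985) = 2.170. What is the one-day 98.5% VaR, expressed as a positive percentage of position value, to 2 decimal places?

4.88%

VaR = −μ + z·σ = −(-0.04%) + 2.170 × 2.23% = 4.879%.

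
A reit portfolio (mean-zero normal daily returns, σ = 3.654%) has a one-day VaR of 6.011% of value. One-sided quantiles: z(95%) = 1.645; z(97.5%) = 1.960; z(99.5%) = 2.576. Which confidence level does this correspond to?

95%

Implied z = VaR/σ = 6.011 / 3.654 = 1.645.
This matches z(95%) = 1.645.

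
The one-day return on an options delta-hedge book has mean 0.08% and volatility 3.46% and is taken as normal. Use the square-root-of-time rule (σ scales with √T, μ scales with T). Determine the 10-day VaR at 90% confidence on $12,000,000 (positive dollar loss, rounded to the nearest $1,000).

$1,587,000

At 90%, z = 1.282.
σ_{10d} = 3.46% × √10 = 10.941%; μ_{10d} = 10 × 0.08% = 0.800%.
VaR = −(0.800%) + 1.282 × 10.941% = 13.226%.
On $12,000,000: 0.13226 × $12,000,000 = $1,587,120.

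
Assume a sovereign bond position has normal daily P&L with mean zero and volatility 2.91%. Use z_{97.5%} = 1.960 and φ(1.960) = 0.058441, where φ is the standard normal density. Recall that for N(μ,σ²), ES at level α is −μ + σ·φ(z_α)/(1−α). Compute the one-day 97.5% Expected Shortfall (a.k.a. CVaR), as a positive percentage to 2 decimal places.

Tail multiplier: φ(z)/(1−α) = 0.058441 / 0.025 = 2.338.
ES = 2.91% × 2.338 = 6.804%.

6.80%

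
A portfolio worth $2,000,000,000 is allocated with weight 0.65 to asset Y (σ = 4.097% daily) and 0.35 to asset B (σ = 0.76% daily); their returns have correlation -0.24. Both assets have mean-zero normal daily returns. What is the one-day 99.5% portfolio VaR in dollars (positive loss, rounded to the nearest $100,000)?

$134,600,000

σ_p² = 0.65²·4.097² + 0.35²·0.76² + 2·-0.24·0.65·0.35·4.097·0.76 = 6.8226 (%²).
σ_p = √6.8226 = 2.612%.
At 99.5%, z = 2.576.
VaR = 2.576 × 2.612% = 6.729%; on $2,000,000,000 that is $134,580,000.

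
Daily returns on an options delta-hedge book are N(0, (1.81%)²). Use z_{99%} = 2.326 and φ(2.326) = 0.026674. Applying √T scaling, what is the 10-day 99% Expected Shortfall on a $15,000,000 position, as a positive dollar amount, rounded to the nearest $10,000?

$2,290,000

σ_{10d} = 1.81% × √10 = 5.724%.
ES multiplier = φ(z)/(1−α) = 0.026674/0.01 = 2.667.
ES = 5.724% × 2.667 = 15.266%; on $15,000,000: $2,289,900.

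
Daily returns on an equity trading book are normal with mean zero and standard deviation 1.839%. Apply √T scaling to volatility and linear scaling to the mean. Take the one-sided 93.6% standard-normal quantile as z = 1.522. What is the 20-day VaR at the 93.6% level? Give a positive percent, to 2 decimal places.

12.52%

σ_{20d} = 1.839% × √20 = 8.224%.
VaR = 1.522 × 8.224% = 12.517%.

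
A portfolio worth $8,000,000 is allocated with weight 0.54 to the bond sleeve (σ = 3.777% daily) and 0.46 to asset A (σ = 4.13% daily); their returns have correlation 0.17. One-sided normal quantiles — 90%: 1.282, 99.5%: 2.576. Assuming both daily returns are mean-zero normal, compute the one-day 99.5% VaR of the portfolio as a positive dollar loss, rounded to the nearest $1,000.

σ_p² = 0.54²·3.777² + 0.46²·4.13² + 2·0.17·0.54·0.46·3.777·4.13 = 9.0866 (%²).
σ_p = √9.0866 = 3.014%.
VaR = 2.576 × 3.014% = 7.764%; on $8,000,000 that is $621,120.

$621,000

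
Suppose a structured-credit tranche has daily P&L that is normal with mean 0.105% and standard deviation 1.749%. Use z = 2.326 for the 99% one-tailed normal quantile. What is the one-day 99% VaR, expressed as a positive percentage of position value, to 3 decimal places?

VaR = −μ + z·σ = −(0.105%) + 2.326 × 1.749% = 3.963%.

3.963%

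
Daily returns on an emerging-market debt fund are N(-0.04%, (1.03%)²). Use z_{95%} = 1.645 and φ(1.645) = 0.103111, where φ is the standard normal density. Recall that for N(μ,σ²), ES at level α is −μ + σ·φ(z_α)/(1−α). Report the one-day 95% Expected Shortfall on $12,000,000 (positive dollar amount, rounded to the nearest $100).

Tail multiplier: φ(z)/(1−α) = 0.103111 / 0.05 = 2.062.
ES = −(-0.04%) + 1.03% × 2.062 = 2.164%.
On $12,000,000: 0.02164 × $12,000,000 = $259,680.

$259,700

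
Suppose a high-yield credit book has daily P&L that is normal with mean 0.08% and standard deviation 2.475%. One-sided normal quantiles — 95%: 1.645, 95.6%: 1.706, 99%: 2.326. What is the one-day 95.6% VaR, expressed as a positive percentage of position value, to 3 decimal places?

VaR = −μ + z·σ = −(0.08%) + 1.706 × 2.475% = 4.142%.

4.142%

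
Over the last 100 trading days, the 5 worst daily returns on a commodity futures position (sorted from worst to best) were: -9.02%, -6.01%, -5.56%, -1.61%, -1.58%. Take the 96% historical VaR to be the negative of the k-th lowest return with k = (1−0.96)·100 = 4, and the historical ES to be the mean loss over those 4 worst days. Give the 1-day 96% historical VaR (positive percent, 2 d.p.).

1.61%

k = 4; the 4th lowest return is -1.61%, so VaR = 1.61%.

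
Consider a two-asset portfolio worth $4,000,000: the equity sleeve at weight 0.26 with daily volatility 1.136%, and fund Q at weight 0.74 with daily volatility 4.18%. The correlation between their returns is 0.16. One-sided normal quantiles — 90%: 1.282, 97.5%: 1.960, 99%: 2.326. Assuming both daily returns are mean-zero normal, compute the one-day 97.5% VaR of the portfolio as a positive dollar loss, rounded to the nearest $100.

σ_p² = 0.26²·1.136² + 0.74²·4.18² + 2·0.16·0.26·0.74·1.136·4.18 = 9.9475 (%²).
σ_p = √9.9475 = 3.154%.
VaR = 1.960 × 3.154% = 6.182%; on $4,000,000 that is $247,280.

$247,300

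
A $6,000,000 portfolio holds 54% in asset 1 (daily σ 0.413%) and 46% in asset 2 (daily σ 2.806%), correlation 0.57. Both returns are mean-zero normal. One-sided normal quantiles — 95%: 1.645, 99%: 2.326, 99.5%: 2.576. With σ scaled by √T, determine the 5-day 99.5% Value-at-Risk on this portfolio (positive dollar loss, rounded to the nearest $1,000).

σ_p = √(0.54²·0.413² + 0.46²·2.806² + 2·0.57·0.54·0.46·0.413·2.806) = 1.430%.
σ_{5d} = 1.430% × √5 = 3.198%.
VaR = 2.576 × 3.198% = 8.238%; on $6,000,000 that is $494,280.

$494,000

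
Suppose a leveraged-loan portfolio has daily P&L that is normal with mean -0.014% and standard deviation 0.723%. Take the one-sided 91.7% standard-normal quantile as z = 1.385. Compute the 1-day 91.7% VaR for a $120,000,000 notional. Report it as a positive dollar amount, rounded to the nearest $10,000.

$1,220,000

VaR = −μ + z·σ = −(-0.014%) + 1.385 × 0.723% = 1.015%.
On $120,000,000: 0.01015 × $120,000,000 = $1,218,000.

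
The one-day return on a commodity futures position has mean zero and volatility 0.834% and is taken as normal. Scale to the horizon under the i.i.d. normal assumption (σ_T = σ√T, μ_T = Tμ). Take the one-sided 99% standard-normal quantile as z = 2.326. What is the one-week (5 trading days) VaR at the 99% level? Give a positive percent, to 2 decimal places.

4.34%

σ_{5d} = 0.834% × √5 = 1.865%.
VaR = 2.326 × 1.865% = 4.338%.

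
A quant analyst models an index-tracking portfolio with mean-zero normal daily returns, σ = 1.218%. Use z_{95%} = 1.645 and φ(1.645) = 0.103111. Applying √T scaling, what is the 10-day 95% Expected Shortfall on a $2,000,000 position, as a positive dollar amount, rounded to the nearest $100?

σ_{10d} = 1.218% × √10 = 3.852%.
ES multiplier = φ(z)/(1−α) = 0.103111/0.05 = 2.062.
ES = 3.852% × 2.062 = 7.943%; on $2,000,000: $158,860.

$158,900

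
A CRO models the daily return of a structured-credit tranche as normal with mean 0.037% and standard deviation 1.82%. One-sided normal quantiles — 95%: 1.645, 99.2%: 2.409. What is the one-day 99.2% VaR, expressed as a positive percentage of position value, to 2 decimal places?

4.35%

VaR = −μ + z·σ = −(0.037%) + 2.409 × 1.82% = 4.347%.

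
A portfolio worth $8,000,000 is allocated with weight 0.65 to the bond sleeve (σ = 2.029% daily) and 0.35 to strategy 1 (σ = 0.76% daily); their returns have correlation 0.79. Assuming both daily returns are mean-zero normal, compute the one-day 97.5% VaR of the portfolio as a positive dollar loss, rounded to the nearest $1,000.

$241,000

σ_p² = 0.65²·2.029² + 0.35²·0.76² + 2·0.79·0.65·0.35·2.029·0.76 = 2.3644 (%²).
σ_p = √2.3644 = 1.538%.
At 97.5%, z = 1.960.
VaR = 1.960 × 1.538% = 3.014%; on $8,000,000 that is $241,120.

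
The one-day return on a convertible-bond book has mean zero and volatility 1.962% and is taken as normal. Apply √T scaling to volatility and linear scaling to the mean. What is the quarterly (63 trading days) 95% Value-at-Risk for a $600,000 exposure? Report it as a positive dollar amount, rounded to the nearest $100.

At 95%, z = 1.645.
σ_{63d} = 1.962% × √63 = 15.573%.
VaR = 1.645 × 15.573% = 25.618%.
On $600,000: 0.25618 × $600,000 = $153,708.

$153,700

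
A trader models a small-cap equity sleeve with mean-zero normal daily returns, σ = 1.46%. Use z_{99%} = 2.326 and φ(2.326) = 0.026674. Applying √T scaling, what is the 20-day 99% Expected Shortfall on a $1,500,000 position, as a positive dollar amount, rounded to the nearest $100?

$261,200

σ_{20d} = 1.46% × √20 = 6.529%.
ES multiplier = φ(z)/(1−α) = 0.026674/0.01 = 2.667.
ES = 6.529% × 2.667 = 17.413%; on $1,500,000: $261,195.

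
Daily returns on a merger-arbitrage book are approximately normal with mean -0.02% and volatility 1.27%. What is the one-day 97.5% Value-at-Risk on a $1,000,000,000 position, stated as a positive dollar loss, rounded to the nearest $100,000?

$25,100,000

At 97.5% one-sided, z = 1.960.
VaR = −μ + z·σ = −(-0.02%) + 1.960 × 1.27% = 2.509%.
On $1,000,000,000: 0.02509 × $1,000,000,000 = $25,090,000.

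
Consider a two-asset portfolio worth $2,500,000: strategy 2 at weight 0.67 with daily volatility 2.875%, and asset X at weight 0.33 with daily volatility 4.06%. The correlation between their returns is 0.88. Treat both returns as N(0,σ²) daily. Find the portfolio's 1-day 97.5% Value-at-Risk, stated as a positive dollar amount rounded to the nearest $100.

$155,300

σ_p² = 0.67²·2.875² + 0.33²·4.06² + 2·0.88·0.67·0.33·2.875·4.06 = 10.0477 (%²).
σ_p = √10.0477 = 3.170%.
At 97.5%, z = 1.960.
VaR = 1.960 × 3.170% = 6.213%; on $2,500,000 that is $155,325.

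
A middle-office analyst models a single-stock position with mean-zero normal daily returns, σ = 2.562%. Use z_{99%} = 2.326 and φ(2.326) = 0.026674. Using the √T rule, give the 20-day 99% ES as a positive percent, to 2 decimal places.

30.56%

σ_{20d} = 2.562% × √20 = 11.458%.
ES multiplier = φ(z)/(1−α) = 0.026674/0.01 = 2.667.
ES = 11.458% × 2.667 = 30.558%.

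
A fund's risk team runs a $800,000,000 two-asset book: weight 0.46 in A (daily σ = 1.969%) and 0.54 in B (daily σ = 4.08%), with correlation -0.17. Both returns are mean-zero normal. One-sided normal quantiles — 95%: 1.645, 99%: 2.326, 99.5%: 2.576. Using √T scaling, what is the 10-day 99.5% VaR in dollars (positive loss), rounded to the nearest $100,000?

σ_p = √(0.46²·1.969² + 0.54²·4.08² + 2·-0.17·0.46·0.54·1.969·4.08) = 2.235%.
σ_{10d} = 2.235% × √10 = 7.068%.
VaR = 2.576 × 7.068% = 18.207%; on $800,000,000 that is $145,656,000.

$145,700,000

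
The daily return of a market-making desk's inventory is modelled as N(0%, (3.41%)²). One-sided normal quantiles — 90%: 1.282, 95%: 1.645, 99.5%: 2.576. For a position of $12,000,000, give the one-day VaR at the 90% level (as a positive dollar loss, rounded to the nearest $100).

$524,600

VaR = z·σ = 1.282 × 3.41% = 4.372%.
On $12,000,000: 0.04372 × $12,000,000 = $524,640.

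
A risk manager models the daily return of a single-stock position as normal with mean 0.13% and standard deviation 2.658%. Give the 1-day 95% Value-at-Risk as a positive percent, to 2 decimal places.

At 95% one-sided, z = 1.645.
VaR = −μ + z·σ = −(0.13%) + 1.645 × 2.658% = 4.242%.

4.24%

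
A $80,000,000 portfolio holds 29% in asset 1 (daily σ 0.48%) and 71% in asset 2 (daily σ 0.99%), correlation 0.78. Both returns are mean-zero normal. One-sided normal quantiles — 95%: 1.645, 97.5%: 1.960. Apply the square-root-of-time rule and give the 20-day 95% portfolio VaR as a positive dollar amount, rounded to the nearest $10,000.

σ_p = √(0.29²·0.48² + 0.71²·0.99² + 2·0.78·0.29·0.71·0.48·0.99) = 0.816%.
σ_{20d} = 0.816% × √20 = 3.649%.
VaR = 1.645 × 3.649% = 6.003%; on $80,000,000 that is $4,802,400.

$4,800,000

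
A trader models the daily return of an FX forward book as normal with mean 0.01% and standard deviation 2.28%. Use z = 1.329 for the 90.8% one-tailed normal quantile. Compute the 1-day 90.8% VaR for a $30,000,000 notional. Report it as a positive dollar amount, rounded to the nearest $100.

VaR = −μ + z·σ = −(0.01%) + 1.329 × 2.28% = 3.020%.
On $30,000,000: 0.03020 × $30,000,000 = $906,000.

$906,000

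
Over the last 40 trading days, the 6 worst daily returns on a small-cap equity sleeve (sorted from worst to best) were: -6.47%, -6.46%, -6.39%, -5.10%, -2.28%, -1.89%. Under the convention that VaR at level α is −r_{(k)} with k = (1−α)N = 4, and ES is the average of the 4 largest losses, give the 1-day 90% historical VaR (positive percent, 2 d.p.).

k = 4; the 4th lowest return is -5.10%, so VaR = 5.10%.

5.10%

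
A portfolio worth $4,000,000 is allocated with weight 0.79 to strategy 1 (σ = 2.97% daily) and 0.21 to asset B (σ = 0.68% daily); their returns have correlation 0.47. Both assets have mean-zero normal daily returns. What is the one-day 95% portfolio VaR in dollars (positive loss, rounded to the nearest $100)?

σ_p² = 0.79²·2.97² + 0.21²·0.68² + 2·0.47·0.79·0.21·2.97·0.68 = 5.8405 (%²).
σ_p = √5.8405 = 2.417%.
At 95%, z = 1.645.
VaR = 1.645 × 2.417% = 3.976%; on $4,000,000 that is $159,040.

$159,000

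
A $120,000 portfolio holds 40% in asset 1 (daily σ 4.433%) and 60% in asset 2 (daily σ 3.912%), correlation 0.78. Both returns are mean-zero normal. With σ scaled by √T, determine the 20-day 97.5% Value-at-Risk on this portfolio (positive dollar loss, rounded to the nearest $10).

$40,940

σ_p = √(0.4²·4.433² + 0.6²·3.912² + 2·0.78·0.4·0.6·4.433·3.912) = 3.892%.
σ_{20d} = 3.892% × √20 = 17.406%.
z(97.5%) = 1.960.
VaR = 1.960 × 17.406% = 34.116%; on $120,000 that is $40,939.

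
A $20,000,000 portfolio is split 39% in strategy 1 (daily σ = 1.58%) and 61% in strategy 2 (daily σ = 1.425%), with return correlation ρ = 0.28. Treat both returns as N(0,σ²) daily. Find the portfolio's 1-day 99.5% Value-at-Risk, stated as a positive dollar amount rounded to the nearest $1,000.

σ_p² = 0.39²·1.58² + 0.61²·1.425² + 2·0.28·0.39·0.61·1.58·1.425 = 1.4353 (%²).
σ_p = √1.4353 = 1.198%.
At 99.5%, z = 2.576.
VaR = 2.576 × 1.198% = 3.086%; on $20,000,000 that is $617,200.

$617,000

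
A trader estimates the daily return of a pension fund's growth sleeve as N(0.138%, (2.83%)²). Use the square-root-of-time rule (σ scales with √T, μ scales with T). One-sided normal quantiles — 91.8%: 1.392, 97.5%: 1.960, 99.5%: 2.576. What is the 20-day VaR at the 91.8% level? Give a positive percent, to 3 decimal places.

σ_{20d} = 2.83% × √20 = 12.656%; μ_{20d} = 20 × 0.138% = 2.760%.
VaR = −(2.760%) + 1.392 × 12.656% = 14.857%.

14.857%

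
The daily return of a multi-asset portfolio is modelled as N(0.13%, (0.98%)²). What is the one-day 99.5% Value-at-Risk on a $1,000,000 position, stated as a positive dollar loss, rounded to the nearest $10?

$23,940

At 99.5% one-sided, z = 2.576.
VaR = −μ + z·σ = −(0.13%) + 2.576 × 0.98% = 2.394%.
On $1,000,000: 0.02394 × $1,000,000 = $23,940.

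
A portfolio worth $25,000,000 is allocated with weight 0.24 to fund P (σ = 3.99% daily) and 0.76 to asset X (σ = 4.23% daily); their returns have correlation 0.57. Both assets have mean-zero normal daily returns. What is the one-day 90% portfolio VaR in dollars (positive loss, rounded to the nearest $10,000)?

$1,230,000

σ_p² = 0.24²·3.99² + 0.76²·4.23² + 2·0.57·0.24·0.76·3.99·4.23 = 14.7614 (%²).
σ_p = √14.7614 = 3.842%.
At 90%, z = 1.282.
VaR = 1.282 × 3.842% = 4.925%; on $25,000,000 that is $1,231,250.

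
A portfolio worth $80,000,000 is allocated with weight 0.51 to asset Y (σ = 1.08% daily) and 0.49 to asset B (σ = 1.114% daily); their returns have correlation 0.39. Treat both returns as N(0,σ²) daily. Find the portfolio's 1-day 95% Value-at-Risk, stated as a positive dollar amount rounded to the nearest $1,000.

$1,203,000

σ_p² = 0.51²·1.08² + 0.49²·1.114² + 2·0.39·0.51·0.49·1.08·1.114 = 0.8359 (%²).
σ_p = √0.8359 = 0.914%.
At 95%, z = 1.645.
VaR = 1.645 × 0.914% = 1.504%; on $80,000,000 that is $1,203,200.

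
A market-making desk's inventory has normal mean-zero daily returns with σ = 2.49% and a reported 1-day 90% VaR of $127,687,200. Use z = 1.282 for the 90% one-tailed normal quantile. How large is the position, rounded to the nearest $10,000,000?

VaR as a fraction of value: z·σ = 1.282 × 2.49% = 3.19218%.
Position = $127,687,200 / 0.0319218 = $4,000,000,000.

$4,000,000,000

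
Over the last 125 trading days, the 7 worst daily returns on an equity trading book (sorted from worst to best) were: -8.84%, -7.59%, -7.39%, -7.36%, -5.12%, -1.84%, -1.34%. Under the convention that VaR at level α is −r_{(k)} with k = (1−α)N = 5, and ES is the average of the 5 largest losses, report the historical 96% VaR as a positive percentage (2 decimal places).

5.12%

k = 5; the 5th lowest return is -5.12%, so VaR = 5.12%.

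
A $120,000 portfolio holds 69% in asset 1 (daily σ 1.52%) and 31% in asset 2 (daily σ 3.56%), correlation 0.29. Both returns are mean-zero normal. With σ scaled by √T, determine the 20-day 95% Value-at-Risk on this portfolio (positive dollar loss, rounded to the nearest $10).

σ_p = √(0.69²·1.52² + 0.31²·3.56² + 2·0.29·0.69·0.31·1.52·3.56) = 1.729%.
σ_{20d} = 1.729% × √20 = 7.732%.
z(95%) = 1.645.
VaR = 1.645 × 7.732% = 12.719%; on $120,000 that is $15,263.

$15,260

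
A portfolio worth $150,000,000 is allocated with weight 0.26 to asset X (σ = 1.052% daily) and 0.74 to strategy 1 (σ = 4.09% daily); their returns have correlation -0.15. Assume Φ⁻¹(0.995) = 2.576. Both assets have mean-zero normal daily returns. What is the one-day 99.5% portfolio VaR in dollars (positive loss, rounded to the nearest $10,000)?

$11,580,000

σ_p² = 0.26²·1.052² + 0.74²·4.09² + 2·-0.15·0.26·0.74·1.052·4.09 = 8.9868 (%²).
σ_p = √8.9868 = 2.998%.
VaR = 2.576 × 2.998% = 7.723%; on $150,000,000 that is $11,584,500.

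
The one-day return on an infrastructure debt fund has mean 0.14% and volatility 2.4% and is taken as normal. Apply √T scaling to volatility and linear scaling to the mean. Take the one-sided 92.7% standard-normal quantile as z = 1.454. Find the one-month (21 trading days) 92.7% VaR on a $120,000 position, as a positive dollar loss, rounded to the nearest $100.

σ_{21d} = 2.4% × √21 = 10.998%; μ_{21d} = 21 × 0.14% = 2.940%.
VaR = −(2.940%) + 1.454 × 10.998% = 13.051%.
On $120,000: 0.13051 × $120,000 = $15,661.

$15,700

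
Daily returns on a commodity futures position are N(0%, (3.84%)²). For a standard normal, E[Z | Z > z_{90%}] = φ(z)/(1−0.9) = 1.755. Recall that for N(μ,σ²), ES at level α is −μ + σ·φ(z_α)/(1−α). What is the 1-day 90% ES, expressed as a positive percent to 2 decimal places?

6.74%

ES = 3.84% × 1.755 = 6.739%.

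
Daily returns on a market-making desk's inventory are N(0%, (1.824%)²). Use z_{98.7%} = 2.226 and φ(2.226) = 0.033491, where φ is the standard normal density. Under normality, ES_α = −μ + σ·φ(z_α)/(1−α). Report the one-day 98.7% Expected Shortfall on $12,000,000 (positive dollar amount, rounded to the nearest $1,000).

$564,000

Tail multiplier: φ(z)/(1−α) = 0.033491 / 0.013 = 2.576.
ES = 1.824% × 2.576 = 4.699%.
On $12,000,000: 0.04699 × $12,000,000 = $563,880.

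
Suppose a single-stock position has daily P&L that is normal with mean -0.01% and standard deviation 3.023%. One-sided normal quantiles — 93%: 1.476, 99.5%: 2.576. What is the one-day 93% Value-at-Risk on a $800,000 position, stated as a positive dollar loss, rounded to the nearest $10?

VaR = −μ + z·σ = −(-0.01%) + 1.476 × 3.023% = 4.472%.
On $800,000: 0.04472 × $800,000 = $35,776.

$35,780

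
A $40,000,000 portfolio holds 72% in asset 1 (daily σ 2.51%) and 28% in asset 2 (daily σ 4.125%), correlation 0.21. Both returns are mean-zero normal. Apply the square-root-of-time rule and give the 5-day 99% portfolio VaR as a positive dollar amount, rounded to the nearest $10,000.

$4,870,000

σ_p = √(0.72²·2.51² + 0.28²·4.125² + 2·0.21·0.72·0.28·2.51·4.125) = 2.340%.
σ_{5d} = 2.340% × √5 = 5.232%.
z(99%) = 2.326.
VaR = 2.326 × 5.232% = 12.170%; on $40,000,000 that is $4,868,000.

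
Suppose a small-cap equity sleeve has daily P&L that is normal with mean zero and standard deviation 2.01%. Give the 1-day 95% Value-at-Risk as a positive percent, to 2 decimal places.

At 95% one-sided, z = 1.645.
VaR = z·σ = 1.645 × 2.01% = 3.306%.

3.31%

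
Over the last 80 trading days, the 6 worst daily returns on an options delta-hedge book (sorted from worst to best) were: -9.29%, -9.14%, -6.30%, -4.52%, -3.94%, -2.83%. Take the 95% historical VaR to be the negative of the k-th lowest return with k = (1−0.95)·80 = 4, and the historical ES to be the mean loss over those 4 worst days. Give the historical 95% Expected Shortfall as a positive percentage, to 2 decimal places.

7.31%

The 4 worst returns sum to -29.25%.
ES = −(-29.25%) / 4 = 7.3125% ≈ 7.31%.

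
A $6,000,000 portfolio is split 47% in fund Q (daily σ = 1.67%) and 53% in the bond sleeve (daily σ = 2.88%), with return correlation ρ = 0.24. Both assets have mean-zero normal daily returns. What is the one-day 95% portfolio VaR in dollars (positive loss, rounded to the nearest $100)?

$185,200

σ_p² = 0.47²·1.67² + 0.53²·2.88² + 2·0.24·0.47·0.53·1.67·2.88 = 3.5210 (%²).
σ_p = √3.5210 = 1.876%.
At 95%, z = 1.645.
VaR = 1.645 × 1.876% = 3.086%; on $6,000,000 that is $185,160.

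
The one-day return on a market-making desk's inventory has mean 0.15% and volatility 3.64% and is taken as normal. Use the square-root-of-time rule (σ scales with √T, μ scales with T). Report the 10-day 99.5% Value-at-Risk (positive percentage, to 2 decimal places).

28.15%

At 99.5%, z = 2.576.
σ_{10d} = 3.64% × √10 = 11.511%; μ_{10d} = 10 × 0.15% = 1.500%.
VaR = −(1.500%) + 2.576 × 11.511% = 28.152%.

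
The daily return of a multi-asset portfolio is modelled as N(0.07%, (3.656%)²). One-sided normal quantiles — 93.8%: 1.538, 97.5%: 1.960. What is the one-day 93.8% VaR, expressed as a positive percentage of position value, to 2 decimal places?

VaR = −μ + z·σ = −(0.07%) + 1.538 × 3.656% = 5.553%.

5.55%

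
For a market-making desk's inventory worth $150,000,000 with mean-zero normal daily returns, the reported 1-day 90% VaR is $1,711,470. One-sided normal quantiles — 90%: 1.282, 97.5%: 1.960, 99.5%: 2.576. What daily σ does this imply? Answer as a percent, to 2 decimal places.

0.89%

VaR as a fraction: $1,711,470 / $150,000,000 = 1.141%.
σ = VaR / z = 1.141% / 1.282 = 0.890%.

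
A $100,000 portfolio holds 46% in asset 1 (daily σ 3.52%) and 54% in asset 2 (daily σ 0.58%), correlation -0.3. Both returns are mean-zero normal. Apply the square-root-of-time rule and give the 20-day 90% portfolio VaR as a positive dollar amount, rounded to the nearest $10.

σ_p = √(0.46²·3.52² + 0.54²·0.58² + 2·-0.3·0.46·0.54·3.52·0.58) = 1.554%.
σ_{20d} = 1.554% × √20 = 6.950%.
z(90%) = 1.282.
VaR = 1.282 × 6.950% = 8.910%; on $100,000 that is $8,910.

$8,910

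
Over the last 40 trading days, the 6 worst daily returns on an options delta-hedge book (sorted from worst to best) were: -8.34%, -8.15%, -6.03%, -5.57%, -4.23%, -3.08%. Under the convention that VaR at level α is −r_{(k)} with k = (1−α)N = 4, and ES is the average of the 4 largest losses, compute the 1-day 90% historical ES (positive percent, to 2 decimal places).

7.02%

The 4 worst returns sum to -28.09%.
ES = −(-28.09%) / 4 = 7.0225% ≈ 7.02%.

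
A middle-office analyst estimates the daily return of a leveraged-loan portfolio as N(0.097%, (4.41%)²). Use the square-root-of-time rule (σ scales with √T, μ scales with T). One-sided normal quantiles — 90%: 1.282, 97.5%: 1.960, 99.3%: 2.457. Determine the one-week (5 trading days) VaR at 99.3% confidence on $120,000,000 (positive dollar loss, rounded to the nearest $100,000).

σ_{5d} = 4.41% × √5 = 9.861%; μ_{5d} = 5 × 0.097% = 0.485%.
VaR = −(0.485%) + 2.457 × 9.861% = 23.743%.
On $120,000,000: 0.23743 × $120,000,000 = $28,491,600.

$28,500,000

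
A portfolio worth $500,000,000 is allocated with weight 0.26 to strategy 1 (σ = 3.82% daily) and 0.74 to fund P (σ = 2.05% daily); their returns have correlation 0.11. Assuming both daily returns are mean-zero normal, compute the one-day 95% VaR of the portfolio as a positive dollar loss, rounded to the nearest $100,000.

σ_p² = 0.26²·3.82² + 0.74²·2.05² + 2·0.11·0.26·0.74·3.82·2.05 = 3.6192 (%²).
σ_p = √3.6192 = 1.902%.
At 95%, z = 1.645.
VaR = 1.645 × 1.902% = 3.129%; on $500,000,000 that is $15,645,000.

$15,600,000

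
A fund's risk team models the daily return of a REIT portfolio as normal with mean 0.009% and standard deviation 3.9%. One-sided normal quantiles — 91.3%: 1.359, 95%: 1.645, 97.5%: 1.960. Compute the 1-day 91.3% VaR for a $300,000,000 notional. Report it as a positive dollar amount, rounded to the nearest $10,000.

$15,870,000

VaR = −μ + z·σ = −(0.009%) + 1.359 × 3.9% = 5.291%.
On $300,000,000: 0.05291 × $300,000,000 = $15,873,000.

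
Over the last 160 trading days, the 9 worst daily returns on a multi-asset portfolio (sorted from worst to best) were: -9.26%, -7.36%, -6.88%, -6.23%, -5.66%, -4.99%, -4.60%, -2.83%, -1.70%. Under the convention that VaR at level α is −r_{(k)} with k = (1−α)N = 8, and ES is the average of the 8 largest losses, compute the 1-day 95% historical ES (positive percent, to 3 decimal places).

5.976%

The 8 worst returns sum to -47.81%.
ES = −(-47.81%) / 8 = 5.97625% ≈ 5.976%.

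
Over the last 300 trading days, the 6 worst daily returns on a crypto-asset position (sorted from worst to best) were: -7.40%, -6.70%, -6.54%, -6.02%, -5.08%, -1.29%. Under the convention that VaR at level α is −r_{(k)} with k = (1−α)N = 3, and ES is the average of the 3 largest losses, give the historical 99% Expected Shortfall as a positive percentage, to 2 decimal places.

6.88%

The 3 worst returns sum to -20.64%.
ES = −(-20.64%) / 3 = 6.88%.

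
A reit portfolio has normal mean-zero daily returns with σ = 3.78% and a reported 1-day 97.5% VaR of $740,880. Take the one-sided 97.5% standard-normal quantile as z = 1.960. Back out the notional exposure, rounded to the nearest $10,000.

VaR as a fraction of value: z·σ = 1.960 × 3.78% = 7.4088%.
Position = $740,880 / 0.074088 = $10,000,000.

$10,000,000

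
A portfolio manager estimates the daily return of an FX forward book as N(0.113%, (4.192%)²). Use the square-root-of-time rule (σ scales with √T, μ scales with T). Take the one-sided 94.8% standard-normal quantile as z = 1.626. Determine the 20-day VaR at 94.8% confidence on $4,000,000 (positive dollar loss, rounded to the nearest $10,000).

σ_{20d} = 4.192% × √20 = 18.747%; μ_{20d} = 20 × 0.113% = 2.260%.
VaR = −(2.260%) + 1.626 × 18.747% = 28.223%.
On $4,000,000: 0.28223 × $4,000,000 = $1,128,920.

$1,130,000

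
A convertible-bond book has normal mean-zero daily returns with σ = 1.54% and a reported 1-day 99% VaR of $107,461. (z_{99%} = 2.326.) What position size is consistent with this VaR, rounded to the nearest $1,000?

VaR as a fraction of value: z·σ = 2.326 × 1.54% = 3.58204%.
Position = $107,461 / 0.0358204 = $2,999,994.

$3,000,000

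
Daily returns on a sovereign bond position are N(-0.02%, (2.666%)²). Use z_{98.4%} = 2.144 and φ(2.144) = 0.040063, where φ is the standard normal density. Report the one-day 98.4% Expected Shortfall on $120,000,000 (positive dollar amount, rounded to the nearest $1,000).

Tail multiplier: φ(z)/(1−α) = 0.040063 / 0.016 = 2.504.
ES = −(-0.02%) + 2.666% × 2.504 = 6.696%.
On $120,000,000: 0.06696 × $120,000,000 = $8,035,200.

$8,035,000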